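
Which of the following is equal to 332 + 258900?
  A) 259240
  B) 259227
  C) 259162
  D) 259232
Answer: D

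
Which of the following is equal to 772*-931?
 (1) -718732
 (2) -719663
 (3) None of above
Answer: 1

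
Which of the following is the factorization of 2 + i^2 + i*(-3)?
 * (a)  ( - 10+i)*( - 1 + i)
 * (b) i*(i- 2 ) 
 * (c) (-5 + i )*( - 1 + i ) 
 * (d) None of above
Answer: d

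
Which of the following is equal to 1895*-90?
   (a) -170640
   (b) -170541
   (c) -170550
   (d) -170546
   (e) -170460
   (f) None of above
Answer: c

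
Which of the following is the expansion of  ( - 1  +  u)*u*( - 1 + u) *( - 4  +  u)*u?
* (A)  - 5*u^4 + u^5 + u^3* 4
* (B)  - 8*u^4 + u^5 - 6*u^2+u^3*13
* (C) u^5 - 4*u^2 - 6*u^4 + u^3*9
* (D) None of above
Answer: C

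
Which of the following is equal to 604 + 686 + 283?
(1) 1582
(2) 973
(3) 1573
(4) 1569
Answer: 3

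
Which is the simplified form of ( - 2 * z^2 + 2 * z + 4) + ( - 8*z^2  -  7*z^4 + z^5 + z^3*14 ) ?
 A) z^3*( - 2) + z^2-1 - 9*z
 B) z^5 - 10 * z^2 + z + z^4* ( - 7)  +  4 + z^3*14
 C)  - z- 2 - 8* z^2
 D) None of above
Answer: D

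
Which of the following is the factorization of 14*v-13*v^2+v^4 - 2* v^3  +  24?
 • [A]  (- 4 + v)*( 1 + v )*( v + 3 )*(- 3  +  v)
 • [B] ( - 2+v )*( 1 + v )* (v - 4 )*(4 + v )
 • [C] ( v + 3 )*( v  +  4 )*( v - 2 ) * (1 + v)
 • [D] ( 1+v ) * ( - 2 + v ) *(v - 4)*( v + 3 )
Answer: D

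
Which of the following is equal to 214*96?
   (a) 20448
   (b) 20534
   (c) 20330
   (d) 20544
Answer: d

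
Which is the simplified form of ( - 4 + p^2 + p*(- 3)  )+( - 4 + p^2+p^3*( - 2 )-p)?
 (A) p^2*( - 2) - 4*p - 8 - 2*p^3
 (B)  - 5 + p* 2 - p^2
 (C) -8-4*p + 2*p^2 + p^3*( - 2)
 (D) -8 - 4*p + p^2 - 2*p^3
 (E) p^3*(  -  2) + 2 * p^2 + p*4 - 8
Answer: C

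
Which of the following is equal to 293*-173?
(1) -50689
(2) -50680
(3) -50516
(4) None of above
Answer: 1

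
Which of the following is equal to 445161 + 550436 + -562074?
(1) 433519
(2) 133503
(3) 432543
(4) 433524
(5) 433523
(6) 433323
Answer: 5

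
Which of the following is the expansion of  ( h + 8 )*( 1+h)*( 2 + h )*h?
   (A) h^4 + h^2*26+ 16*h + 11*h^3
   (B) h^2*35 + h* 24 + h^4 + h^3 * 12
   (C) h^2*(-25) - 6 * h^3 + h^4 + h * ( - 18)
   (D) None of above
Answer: A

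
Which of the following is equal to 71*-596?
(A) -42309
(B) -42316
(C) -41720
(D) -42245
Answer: B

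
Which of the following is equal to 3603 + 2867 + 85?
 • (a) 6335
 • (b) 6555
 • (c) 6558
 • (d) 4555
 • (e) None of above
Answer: b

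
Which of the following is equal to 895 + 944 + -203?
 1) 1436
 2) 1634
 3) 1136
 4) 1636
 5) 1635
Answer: 4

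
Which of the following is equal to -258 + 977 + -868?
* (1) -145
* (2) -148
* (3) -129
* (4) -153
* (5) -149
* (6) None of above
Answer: 5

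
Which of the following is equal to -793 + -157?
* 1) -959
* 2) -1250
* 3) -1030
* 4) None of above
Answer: 4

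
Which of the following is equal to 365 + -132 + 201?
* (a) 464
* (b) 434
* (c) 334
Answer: b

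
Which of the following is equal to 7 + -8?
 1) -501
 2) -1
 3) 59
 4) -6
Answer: 2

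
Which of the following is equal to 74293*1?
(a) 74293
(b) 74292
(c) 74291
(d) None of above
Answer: a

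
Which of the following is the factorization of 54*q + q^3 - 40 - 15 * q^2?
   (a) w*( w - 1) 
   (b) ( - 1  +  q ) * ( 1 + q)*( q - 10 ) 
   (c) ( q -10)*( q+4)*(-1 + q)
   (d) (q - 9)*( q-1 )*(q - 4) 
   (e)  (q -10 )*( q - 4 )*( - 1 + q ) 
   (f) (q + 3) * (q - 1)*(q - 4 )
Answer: e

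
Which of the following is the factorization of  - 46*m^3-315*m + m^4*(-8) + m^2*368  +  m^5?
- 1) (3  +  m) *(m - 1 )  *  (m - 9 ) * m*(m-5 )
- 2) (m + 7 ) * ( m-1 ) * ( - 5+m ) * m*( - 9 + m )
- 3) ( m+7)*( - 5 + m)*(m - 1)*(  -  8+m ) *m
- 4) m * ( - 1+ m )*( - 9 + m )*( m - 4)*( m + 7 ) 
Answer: 2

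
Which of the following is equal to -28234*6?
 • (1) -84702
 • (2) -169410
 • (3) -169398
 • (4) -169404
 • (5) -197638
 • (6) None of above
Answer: 4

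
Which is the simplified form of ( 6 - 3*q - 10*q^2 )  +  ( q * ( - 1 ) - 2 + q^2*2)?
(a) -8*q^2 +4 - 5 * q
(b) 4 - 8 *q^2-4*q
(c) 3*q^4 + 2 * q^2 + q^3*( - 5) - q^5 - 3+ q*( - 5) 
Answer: b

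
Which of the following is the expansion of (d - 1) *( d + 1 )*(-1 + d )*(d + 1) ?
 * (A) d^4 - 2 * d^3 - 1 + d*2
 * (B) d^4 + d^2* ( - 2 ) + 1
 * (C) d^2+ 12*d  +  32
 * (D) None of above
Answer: B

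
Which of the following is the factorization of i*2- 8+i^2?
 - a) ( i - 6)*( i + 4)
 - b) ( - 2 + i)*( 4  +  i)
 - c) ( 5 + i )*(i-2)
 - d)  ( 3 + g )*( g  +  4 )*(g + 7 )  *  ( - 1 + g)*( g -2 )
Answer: b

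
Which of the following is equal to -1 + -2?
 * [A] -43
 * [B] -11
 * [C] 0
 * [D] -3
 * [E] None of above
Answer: D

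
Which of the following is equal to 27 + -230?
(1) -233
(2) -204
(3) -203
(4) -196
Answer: 3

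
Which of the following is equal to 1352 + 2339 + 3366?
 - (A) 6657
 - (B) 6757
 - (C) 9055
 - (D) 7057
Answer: D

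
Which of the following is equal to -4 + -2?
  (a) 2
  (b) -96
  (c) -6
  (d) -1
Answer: c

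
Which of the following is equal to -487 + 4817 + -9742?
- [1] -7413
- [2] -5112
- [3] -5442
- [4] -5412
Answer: 4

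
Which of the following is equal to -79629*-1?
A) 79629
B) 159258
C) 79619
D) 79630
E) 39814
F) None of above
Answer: A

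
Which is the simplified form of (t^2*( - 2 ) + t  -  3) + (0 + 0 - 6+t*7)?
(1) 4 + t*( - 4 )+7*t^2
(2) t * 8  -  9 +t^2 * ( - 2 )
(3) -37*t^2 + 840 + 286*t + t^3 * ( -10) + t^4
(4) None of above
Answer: 2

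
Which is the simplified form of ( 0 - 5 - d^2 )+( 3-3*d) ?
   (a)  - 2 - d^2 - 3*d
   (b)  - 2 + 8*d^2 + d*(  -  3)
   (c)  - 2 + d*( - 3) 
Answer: a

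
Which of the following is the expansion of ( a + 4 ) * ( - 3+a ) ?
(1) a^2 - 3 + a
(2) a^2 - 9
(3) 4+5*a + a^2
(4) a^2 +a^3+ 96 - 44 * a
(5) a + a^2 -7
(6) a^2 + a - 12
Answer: 6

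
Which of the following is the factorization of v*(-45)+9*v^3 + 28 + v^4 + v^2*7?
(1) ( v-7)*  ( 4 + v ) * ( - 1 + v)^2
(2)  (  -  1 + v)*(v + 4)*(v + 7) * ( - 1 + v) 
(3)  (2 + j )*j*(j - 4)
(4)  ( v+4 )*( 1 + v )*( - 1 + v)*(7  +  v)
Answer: 2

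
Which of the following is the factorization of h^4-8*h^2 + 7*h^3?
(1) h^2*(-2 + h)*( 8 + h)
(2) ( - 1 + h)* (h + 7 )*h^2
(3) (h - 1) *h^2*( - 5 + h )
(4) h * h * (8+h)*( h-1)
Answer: 4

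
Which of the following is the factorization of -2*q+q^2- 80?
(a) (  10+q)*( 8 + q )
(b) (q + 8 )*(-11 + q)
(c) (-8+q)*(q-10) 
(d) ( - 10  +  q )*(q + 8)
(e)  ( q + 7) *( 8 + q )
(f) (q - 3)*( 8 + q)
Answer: d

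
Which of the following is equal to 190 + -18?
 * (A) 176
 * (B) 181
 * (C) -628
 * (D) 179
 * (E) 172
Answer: E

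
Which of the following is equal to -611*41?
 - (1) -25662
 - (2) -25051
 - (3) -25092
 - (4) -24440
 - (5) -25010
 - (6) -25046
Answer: 2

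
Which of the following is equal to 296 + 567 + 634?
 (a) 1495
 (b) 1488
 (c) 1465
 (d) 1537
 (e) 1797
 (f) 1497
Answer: f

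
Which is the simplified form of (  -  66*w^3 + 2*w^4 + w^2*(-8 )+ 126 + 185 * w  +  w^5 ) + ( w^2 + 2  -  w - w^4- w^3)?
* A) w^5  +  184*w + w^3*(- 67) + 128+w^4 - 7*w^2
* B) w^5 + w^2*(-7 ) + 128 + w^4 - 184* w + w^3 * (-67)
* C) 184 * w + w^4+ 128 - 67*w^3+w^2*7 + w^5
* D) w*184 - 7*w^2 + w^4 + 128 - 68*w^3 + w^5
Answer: A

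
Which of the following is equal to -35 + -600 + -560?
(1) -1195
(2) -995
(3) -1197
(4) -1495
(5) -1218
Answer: 1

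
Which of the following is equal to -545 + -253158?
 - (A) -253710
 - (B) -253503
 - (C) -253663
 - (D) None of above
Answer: D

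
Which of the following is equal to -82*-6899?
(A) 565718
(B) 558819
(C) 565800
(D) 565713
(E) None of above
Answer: A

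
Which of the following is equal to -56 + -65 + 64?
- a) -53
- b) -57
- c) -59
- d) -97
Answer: b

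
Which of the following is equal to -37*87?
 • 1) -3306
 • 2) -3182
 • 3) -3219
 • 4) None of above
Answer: 3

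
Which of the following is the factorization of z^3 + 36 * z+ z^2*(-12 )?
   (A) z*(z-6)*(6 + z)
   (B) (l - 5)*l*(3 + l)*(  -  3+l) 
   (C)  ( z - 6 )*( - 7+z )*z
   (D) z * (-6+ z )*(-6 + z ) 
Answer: D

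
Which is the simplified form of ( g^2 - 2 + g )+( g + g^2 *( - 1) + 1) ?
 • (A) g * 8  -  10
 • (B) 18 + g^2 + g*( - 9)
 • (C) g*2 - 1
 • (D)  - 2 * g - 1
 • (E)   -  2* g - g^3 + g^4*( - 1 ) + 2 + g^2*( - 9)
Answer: C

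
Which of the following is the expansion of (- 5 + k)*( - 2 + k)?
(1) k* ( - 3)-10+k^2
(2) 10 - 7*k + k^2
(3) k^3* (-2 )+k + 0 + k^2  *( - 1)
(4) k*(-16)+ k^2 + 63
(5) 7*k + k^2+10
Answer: 2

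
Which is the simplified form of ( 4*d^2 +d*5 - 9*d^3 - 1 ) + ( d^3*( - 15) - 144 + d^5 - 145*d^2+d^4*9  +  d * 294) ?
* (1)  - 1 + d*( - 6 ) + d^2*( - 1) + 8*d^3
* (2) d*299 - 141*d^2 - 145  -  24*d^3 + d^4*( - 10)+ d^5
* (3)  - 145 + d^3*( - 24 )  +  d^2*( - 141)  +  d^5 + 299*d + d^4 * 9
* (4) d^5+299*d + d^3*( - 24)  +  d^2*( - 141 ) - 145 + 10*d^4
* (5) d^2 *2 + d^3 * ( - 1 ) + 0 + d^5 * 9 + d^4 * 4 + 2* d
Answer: 3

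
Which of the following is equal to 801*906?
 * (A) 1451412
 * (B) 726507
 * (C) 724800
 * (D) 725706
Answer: D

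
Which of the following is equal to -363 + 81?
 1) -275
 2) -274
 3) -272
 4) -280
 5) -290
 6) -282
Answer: 6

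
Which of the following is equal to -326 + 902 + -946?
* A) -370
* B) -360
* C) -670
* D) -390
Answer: A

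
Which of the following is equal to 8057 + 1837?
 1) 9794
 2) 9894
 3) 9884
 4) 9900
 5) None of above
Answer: 2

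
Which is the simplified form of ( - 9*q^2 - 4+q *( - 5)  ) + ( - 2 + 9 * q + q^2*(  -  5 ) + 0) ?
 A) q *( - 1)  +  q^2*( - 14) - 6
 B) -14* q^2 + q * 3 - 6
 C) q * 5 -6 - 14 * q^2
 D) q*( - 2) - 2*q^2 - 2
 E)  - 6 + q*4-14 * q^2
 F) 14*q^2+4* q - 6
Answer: E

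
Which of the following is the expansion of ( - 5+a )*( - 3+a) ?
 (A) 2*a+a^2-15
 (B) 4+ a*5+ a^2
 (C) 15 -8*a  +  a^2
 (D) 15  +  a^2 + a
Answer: C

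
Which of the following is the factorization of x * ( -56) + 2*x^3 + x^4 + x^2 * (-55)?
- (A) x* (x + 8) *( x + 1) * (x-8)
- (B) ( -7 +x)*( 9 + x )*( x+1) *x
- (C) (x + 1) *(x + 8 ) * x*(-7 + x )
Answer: C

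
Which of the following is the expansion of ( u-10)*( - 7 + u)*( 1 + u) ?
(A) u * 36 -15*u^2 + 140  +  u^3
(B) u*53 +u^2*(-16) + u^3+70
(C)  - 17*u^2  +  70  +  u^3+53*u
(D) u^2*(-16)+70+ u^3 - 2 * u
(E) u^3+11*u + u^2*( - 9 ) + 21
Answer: B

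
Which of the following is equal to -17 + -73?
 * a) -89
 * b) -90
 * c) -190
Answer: b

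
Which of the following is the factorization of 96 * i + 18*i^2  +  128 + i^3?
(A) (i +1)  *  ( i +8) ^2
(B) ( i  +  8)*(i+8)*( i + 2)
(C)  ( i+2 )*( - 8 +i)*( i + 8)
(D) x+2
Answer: B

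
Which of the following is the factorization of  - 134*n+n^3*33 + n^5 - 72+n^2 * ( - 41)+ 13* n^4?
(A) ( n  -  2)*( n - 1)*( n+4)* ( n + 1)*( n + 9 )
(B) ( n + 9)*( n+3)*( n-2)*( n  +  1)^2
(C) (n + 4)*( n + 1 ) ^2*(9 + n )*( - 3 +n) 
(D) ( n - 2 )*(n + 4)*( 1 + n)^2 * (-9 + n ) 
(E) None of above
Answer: E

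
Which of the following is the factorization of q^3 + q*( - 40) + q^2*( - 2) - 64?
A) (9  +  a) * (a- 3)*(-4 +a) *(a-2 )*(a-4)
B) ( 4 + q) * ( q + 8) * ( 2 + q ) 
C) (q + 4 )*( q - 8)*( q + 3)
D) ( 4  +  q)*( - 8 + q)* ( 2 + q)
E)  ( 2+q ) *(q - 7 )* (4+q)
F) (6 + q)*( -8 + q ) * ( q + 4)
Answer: D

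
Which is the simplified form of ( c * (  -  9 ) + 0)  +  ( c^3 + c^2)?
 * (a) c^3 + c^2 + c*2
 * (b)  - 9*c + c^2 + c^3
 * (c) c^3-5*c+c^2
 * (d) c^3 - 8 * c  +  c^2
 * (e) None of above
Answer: b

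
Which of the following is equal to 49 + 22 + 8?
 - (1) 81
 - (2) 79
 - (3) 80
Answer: 2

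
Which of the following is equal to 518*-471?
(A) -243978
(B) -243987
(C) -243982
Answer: A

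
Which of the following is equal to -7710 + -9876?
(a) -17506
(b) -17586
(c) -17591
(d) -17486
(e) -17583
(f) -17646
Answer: b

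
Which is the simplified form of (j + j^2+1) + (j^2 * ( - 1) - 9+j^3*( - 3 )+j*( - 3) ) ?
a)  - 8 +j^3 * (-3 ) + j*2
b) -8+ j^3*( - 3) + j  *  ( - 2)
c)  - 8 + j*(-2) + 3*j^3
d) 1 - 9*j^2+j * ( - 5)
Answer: b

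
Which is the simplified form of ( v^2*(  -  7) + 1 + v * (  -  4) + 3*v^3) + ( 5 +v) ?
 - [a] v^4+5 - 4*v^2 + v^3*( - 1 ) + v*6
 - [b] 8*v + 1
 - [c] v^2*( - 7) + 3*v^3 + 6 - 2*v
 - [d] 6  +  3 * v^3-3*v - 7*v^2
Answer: d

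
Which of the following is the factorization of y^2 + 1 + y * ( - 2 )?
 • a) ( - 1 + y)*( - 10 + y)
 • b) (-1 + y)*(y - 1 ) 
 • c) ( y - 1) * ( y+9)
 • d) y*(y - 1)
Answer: b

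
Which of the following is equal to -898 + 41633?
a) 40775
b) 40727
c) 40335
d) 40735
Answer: d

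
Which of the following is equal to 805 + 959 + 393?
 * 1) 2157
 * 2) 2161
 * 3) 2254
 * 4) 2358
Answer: 1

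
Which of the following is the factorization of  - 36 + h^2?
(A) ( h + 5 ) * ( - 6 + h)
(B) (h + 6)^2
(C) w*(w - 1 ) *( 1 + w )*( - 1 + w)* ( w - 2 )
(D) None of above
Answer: D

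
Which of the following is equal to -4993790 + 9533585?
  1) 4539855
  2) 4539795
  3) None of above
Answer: 2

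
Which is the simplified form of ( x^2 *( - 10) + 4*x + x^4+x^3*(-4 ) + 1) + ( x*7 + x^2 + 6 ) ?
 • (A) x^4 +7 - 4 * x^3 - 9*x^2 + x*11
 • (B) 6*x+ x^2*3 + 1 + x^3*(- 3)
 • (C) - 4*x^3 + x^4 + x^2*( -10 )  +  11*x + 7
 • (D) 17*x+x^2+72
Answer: A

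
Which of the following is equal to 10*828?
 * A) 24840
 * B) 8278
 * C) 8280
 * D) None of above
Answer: C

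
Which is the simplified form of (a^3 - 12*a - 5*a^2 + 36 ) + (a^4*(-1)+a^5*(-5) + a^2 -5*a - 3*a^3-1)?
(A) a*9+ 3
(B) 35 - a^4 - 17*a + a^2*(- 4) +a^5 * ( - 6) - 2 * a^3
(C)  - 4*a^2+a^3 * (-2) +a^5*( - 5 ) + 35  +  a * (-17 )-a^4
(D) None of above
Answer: C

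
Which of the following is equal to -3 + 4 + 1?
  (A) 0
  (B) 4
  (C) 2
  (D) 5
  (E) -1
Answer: C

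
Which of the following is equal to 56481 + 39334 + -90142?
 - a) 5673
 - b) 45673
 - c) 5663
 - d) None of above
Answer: a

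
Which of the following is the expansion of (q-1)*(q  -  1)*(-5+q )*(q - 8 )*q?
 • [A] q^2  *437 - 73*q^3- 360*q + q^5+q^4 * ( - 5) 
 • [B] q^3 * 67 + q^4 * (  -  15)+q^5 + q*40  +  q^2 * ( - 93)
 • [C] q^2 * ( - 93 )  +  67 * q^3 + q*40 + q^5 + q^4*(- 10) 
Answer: B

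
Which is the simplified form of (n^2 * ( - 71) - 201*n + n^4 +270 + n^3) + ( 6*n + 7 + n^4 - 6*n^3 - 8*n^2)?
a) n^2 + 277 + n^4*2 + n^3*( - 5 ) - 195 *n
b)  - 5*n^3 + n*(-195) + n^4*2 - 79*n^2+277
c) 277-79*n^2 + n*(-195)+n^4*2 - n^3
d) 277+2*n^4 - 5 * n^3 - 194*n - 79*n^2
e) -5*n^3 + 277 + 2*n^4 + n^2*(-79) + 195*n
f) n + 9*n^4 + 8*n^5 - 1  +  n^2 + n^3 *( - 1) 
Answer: b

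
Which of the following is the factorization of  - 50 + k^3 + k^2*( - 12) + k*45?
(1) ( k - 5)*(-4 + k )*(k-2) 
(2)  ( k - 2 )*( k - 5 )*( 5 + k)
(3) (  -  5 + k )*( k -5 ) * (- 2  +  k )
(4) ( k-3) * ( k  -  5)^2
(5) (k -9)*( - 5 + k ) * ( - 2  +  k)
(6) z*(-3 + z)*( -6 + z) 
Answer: 3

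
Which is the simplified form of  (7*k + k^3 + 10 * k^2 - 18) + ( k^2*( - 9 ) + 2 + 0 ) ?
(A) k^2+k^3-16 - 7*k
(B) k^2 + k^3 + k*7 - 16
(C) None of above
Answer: B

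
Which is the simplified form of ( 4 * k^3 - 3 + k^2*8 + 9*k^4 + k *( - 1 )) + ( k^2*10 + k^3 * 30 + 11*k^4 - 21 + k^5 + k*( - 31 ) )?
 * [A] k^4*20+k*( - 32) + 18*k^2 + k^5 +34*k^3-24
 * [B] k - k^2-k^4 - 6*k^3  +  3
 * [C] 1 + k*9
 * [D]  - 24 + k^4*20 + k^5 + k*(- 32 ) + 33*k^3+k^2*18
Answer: A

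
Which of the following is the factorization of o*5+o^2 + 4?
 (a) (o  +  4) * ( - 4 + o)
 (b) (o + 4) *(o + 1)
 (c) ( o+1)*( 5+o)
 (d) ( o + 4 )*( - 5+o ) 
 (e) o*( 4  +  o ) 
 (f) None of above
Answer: b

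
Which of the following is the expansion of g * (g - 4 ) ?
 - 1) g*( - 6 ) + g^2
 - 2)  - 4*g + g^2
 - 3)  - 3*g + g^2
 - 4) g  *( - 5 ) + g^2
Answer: 2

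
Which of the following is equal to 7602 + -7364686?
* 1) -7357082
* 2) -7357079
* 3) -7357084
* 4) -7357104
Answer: 3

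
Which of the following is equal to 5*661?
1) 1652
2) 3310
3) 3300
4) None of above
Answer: 4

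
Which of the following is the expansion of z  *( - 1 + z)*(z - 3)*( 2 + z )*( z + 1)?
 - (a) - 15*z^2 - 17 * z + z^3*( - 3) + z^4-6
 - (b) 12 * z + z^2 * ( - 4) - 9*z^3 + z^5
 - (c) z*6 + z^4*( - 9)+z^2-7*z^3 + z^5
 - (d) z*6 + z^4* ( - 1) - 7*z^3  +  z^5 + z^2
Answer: d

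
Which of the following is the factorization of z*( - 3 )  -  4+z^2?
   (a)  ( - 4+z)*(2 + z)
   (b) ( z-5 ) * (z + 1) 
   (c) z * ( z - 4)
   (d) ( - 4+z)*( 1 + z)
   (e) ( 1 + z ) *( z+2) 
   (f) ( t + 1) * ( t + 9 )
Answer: d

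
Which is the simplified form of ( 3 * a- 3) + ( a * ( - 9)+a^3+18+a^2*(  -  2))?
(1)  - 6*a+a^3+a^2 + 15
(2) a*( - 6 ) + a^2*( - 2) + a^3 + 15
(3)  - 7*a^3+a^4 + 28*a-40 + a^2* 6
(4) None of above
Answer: 2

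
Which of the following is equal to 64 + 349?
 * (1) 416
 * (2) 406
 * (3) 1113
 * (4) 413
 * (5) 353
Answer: 4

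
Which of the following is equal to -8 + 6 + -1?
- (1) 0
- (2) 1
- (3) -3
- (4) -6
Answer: 3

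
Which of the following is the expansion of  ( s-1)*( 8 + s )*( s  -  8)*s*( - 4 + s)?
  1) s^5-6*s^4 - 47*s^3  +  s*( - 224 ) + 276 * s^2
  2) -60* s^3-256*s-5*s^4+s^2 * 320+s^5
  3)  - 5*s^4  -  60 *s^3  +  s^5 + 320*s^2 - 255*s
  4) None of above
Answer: 2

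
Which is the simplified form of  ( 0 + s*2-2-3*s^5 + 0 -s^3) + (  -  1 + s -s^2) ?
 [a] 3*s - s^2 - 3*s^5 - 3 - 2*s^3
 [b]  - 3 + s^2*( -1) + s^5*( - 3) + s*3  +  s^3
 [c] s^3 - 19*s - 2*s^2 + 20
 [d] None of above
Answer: d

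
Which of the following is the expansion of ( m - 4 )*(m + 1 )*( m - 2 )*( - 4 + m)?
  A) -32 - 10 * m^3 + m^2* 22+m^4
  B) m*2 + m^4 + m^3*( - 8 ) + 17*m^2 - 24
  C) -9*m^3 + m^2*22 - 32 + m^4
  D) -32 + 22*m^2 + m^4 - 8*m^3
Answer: C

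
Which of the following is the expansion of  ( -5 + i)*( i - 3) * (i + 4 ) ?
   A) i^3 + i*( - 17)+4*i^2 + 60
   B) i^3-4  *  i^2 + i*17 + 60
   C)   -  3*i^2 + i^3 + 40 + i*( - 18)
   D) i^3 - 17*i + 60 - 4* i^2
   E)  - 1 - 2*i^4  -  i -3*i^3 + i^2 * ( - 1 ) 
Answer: D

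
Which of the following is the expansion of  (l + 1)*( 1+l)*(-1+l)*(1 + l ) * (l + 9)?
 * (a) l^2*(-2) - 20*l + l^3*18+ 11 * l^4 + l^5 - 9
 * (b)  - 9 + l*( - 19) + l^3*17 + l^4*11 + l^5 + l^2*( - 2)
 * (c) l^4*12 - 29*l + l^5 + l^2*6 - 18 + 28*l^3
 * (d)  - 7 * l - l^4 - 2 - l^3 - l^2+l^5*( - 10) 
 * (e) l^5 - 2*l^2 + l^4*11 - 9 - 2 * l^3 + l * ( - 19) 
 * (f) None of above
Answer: f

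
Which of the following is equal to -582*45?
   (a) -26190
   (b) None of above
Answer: a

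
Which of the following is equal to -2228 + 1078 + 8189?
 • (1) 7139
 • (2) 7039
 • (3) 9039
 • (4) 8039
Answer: 2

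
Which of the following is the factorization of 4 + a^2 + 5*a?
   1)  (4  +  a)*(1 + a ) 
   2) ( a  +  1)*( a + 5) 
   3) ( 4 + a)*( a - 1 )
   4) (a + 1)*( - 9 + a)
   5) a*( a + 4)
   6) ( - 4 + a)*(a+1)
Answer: 1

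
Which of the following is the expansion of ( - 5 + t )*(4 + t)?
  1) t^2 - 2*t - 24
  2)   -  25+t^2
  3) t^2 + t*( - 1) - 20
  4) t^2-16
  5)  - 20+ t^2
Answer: 3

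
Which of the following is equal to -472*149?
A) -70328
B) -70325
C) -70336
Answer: A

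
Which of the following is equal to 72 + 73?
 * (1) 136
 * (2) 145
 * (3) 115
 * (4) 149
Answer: 2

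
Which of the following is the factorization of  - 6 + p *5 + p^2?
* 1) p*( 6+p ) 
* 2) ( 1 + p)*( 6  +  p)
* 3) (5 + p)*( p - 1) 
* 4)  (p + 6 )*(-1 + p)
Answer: 4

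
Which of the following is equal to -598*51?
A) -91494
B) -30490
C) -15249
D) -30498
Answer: D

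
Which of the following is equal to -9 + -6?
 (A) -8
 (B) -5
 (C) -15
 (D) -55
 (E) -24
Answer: C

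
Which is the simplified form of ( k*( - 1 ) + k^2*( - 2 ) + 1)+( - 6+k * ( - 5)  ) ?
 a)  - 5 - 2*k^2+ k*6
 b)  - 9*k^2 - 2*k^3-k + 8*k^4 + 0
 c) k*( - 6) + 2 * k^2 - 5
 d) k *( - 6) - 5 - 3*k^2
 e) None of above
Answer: e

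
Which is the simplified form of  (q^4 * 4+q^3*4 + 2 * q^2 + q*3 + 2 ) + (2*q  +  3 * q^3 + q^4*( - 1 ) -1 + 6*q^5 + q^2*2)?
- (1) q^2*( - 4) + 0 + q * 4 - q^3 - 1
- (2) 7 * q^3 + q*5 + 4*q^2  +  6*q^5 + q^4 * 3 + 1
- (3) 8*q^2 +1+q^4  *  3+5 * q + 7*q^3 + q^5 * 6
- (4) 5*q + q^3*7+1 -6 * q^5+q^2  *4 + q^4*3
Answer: 2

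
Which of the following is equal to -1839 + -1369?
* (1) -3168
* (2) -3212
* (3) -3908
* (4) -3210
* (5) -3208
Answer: 5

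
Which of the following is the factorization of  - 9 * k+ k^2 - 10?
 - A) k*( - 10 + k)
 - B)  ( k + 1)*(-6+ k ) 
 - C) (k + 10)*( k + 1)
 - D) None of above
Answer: D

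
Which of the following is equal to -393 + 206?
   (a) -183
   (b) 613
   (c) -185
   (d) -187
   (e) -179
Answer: d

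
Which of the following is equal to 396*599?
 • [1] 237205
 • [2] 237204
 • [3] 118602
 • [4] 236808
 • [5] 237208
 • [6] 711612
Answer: 2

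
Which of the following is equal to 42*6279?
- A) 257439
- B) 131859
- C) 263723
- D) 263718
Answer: D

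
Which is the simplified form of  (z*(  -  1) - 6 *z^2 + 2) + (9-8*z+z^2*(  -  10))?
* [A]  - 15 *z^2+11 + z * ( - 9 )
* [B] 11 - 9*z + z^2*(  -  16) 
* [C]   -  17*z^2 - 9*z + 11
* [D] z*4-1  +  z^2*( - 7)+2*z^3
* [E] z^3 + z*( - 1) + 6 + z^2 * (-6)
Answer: B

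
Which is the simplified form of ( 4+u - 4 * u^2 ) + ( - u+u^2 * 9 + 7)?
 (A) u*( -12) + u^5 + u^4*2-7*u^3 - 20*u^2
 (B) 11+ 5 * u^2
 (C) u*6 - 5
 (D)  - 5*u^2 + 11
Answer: B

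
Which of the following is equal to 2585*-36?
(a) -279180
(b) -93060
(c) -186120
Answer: b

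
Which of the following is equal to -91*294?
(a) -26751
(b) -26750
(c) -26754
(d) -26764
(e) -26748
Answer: c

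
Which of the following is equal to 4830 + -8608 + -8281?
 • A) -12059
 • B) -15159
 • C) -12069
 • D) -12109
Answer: A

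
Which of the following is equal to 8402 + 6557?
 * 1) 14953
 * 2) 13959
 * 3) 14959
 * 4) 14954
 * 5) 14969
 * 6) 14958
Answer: 3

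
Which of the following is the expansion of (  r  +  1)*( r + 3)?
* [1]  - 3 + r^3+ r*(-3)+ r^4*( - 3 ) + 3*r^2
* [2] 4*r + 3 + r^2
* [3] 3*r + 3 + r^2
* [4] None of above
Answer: 2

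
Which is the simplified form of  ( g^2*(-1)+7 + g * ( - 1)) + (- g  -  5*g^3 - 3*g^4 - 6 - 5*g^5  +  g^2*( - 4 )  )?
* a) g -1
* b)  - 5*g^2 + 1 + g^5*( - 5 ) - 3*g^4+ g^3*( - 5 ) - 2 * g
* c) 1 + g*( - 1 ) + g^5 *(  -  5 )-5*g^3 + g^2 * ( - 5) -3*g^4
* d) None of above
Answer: b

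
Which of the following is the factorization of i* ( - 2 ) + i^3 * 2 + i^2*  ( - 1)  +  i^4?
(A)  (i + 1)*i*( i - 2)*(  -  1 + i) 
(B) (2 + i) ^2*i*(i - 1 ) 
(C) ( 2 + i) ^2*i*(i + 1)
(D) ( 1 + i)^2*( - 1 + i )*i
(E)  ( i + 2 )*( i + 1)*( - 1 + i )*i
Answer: E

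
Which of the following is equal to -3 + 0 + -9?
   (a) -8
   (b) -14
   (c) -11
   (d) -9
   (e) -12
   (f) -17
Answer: e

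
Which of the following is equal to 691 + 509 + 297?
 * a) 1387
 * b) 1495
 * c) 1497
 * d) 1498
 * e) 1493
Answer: c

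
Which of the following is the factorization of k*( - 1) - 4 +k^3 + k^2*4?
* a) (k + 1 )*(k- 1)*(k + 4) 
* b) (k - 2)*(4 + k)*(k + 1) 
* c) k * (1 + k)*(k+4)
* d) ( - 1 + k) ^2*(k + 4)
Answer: a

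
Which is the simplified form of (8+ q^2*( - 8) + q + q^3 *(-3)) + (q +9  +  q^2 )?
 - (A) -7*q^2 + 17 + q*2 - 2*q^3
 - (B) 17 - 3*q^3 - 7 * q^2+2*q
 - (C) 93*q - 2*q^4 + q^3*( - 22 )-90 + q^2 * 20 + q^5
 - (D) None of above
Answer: B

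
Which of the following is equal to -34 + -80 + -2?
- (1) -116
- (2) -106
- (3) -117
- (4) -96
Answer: 1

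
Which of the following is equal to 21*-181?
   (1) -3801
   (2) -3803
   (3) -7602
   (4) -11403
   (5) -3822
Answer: 1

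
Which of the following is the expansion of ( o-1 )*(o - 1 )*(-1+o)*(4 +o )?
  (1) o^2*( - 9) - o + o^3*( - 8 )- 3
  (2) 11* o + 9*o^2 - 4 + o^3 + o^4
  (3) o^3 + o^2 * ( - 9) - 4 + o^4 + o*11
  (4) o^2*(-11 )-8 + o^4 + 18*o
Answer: 3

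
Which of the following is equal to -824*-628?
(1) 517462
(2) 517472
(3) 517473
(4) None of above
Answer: 2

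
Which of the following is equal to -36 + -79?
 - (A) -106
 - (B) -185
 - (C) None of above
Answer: C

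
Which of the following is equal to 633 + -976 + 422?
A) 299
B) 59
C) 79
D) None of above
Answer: C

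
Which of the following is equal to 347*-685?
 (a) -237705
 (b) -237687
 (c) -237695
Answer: c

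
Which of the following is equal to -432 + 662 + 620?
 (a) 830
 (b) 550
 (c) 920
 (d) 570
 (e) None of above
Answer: e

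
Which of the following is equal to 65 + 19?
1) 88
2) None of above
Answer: 2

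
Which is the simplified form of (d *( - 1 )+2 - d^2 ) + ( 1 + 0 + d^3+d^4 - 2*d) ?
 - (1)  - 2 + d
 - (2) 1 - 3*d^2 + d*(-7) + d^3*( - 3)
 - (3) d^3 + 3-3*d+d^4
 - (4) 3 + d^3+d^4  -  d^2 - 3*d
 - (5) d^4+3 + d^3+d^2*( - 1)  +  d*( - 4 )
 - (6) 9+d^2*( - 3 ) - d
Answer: 4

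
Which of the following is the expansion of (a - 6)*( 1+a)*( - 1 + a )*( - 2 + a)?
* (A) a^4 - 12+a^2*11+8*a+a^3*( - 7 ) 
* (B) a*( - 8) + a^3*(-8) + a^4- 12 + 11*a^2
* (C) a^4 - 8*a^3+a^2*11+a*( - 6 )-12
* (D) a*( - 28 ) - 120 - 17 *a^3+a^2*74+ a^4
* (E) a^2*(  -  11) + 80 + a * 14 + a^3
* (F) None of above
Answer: F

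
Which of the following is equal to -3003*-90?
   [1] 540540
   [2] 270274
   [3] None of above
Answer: 3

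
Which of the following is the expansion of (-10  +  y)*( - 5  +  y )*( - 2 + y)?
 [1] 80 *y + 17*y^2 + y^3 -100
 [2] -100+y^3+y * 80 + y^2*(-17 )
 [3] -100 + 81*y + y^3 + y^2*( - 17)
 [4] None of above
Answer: 2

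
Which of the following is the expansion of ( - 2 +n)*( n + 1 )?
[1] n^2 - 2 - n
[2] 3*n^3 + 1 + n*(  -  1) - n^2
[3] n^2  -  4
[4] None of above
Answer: 1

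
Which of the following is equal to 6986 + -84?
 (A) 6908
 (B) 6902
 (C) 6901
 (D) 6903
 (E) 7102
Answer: B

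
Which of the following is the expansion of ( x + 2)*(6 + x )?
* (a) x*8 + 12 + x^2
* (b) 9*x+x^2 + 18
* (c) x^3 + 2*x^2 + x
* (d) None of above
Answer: a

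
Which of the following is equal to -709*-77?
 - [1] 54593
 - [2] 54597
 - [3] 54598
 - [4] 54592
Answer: 1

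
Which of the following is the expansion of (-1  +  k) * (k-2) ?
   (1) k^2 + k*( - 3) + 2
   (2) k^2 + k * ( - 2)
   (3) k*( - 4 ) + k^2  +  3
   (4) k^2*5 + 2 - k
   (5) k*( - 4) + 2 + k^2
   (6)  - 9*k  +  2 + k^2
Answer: 1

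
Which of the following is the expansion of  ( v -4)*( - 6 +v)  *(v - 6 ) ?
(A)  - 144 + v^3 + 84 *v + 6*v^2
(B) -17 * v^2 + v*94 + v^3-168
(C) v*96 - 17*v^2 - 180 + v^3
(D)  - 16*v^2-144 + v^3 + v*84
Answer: D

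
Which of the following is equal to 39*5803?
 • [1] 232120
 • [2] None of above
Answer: 2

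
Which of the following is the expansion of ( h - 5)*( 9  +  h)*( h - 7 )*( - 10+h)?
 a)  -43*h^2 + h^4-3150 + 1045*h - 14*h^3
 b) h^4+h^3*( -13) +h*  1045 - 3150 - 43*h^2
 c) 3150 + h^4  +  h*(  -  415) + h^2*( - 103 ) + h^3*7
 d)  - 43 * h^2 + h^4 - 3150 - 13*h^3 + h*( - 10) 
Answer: b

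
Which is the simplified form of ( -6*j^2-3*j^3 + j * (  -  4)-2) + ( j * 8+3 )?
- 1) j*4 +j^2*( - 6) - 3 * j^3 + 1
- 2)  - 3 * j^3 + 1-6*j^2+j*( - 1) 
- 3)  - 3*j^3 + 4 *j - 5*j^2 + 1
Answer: 1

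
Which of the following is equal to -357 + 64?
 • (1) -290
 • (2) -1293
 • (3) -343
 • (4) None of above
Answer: 4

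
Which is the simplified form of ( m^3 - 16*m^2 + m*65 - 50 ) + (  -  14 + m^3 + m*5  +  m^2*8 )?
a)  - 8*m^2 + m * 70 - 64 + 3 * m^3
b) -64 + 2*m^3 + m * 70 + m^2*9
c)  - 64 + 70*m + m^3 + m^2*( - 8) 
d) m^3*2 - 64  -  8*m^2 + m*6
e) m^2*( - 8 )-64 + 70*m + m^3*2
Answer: e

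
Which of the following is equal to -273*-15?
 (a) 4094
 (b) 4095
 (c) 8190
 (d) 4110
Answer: b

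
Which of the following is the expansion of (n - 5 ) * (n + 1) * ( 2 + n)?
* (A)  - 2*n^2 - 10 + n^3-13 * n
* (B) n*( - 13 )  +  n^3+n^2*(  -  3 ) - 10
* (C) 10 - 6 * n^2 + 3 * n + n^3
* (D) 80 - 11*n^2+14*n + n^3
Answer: A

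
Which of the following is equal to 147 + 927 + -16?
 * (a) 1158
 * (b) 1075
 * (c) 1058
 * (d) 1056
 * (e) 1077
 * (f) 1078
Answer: c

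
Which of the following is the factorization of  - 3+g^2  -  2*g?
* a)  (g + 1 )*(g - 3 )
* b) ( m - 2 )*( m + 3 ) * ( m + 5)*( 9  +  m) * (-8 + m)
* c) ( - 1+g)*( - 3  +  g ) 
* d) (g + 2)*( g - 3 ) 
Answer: a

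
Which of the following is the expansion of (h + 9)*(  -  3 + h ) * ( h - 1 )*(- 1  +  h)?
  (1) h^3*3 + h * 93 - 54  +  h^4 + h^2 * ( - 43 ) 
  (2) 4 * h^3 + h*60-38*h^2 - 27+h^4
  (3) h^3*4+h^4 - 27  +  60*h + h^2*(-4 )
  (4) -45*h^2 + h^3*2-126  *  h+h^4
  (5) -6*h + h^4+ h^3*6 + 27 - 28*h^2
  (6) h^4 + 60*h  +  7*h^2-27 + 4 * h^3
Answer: 2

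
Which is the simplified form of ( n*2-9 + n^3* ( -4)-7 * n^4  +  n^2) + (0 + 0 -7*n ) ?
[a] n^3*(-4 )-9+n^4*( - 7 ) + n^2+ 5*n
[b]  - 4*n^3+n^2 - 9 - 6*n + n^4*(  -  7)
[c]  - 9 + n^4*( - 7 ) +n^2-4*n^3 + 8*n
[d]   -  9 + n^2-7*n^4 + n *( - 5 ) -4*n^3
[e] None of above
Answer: d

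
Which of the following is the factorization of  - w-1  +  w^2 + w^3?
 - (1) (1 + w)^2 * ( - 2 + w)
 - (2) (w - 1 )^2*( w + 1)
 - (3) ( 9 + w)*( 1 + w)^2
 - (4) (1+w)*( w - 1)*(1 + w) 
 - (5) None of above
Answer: 4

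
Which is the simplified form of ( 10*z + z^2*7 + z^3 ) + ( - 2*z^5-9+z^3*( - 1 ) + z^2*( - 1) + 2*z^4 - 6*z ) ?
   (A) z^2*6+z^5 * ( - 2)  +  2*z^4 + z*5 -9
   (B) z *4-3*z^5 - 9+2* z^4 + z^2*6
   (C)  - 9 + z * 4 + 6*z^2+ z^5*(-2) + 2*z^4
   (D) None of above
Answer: C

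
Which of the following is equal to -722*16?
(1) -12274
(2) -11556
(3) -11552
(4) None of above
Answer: 3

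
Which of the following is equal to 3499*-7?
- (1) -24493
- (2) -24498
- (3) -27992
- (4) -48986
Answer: 1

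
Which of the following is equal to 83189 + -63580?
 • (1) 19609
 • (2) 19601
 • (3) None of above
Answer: 1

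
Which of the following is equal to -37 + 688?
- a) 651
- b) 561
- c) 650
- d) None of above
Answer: a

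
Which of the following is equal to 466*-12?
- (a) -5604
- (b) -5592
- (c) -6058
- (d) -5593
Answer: b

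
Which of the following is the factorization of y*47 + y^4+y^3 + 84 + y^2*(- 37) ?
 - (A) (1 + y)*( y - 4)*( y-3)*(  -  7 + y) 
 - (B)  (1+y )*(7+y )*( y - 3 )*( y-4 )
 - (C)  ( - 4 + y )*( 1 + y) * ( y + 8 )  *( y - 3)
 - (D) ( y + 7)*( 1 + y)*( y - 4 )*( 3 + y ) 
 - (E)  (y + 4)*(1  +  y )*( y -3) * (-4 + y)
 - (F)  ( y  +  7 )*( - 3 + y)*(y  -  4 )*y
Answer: B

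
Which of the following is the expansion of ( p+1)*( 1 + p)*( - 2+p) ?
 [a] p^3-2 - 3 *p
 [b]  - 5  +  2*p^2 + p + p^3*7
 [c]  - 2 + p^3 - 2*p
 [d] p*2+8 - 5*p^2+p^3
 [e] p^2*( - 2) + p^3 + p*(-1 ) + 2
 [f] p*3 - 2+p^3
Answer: a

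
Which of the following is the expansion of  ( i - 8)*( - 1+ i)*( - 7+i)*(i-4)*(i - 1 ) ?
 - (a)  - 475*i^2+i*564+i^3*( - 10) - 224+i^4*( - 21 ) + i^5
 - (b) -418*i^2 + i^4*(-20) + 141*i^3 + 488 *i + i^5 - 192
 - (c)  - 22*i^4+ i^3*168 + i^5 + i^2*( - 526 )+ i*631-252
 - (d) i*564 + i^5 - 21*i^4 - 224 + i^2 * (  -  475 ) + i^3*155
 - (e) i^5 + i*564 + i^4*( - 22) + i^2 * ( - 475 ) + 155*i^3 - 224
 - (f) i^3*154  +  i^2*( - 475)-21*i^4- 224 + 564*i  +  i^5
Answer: d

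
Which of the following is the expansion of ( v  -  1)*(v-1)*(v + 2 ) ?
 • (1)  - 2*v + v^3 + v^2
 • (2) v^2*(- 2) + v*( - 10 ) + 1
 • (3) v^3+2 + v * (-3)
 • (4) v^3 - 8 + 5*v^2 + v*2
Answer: 3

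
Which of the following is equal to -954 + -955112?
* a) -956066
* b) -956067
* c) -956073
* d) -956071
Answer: a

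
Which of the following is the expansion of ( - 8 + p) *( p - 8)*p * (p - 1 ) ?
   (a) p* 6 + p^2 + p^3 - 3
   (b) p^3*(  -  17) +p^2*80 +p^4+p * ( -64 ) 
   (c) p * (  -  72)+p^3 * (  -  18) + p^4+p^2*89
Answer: b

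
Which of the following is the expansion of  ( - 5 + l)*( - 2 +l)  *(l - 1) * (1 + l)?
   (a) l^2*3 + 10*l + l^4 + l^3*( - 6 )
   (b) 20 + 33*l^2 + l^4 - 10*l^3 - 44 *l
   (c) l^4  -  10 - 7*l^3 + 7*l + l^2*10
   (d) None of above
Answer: d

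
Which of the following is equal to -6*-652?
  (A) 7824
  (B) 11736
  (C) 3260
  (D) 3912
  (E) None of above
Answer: D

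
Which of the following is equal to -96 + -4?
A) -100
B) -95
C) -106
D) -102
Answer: A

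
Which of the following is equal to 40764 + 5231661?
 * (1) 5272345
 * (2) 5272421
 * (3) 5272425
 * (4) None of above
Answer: 3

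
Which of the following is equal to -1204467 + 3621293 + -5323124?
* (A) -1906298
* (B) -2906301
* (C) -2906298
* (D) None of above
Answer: C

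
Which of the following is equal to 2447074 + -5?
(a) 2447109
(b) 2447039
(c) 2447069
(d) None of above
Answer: c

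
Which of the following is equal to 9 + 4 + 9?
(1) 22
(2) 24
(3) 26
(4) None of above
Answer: 1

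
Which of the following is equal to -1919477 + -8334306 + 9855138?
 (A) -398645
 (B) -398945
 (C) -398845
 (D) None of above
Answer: A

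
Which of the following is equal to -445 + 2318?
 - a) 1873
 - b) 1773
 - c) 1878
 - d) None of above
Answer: a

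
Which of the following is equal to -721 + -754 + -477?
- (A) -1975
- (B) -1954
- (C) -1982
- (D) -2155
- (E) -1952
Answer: E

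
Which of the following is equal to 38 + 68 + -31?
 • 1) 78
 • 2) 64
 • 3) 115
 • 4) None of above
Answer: 4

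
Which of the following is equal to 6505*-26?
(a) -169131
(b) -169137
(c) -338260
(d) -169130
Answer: d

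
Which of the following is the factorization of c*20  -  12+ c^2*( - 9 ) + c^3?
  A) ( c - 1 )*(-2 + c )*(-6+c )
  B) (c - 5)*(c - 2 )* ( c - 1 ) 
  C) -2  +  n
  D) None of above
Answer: A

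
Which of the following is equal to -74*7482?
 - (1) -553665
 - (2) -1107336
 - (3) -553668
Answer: 3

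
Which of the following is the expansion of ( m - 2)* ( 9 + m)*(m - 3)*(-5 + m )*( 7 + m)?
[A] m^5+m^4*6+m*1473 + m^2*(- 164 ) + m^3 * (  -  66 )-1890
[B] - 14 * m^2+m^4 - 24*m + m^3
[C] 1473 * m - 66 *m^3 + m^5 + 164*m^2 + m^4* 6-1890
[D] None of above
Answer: A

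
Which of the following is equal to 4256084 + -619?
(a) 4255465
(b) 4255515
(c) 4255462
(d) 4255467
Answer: a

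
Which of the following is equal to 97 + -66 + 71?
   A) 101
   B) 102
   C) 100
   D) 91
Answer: B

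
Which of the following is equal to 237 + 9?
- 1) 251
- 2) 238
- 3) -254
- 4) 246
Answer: 4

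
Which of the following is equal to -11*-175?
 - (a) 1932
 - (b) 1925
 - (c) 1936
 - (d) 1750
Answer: b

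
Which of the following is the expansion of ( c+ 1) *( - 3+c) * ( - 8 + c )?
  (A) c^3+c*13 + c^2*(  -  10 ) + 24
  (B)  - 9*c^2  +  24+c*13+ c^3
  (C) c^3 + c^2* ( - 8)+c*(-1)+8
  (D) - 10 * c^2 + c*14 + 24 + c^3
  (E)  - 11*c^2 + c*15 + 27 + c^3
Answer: A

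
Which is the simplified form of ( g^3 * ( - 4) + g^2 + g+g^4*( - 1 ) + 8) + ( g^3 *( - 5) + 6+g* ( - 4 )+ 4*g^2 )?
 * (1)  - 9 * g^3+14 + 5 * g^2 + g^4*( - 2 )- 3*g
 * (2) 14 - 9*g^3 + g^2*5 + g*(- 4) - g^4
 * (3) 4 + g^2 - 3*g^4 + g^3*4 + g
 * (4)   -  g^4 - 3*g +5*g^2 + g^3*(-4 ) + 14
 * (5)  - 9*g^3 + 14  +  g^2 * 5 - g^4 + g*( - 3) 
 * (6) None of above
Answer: 5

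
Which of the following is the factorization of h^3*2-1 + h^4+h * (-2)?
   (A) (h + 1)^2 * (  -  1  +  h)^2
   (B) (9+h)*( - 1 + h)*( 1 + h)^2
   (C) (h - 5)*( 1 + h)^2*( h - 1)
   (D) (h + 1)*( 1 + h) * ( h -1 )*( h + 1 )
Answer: D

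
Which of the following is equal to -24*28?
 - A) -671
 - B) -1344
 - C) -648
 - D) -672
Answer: D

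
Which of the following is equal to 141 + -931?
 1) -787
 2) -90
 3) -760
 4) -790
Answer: 4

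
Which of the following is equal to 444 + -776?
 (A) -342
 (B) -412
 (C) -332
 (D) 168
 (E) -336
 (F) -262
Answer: C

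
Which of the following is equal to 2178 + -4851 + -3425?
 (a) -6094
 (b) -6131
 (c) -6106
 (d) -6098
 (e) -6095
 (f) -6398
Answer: d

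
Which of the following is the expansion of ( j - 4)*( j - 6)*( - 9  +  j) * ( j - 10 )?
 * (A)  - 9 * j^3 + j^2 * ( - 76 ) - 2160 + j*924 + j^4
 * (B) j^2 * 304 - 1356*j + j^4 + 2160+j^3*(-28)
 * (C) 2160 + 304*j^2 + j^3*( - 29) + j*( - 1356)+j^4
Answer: C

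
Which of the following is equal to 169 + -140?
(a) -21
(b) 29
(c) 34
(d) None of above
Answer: b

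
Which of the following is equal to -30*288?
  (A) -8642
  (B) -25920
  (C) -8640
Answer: C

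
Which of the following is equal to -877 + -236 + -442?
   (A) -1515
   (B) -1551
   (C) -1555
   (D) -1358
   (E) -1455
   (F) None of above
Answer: C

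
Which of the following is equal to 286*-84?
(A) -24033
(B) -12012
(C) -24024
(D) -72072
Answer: C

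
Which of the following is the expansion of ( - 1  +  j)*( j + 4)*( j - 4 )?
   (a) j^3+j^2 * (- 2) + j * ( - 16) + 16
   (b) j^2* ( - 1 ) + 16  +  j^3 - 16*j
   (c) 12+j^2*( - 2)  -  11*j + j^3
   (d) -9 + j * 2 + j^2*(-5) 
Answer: b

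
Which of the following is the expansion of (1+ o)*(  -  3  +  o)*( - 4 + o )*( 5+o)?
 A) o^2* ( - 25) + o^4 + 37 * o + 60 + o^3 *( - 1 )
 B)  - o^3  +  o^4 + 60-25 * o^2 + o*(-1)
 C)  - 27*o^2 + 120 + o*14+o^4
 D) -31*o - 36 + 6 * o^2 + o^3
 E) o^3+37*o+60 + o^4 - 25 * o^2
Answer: A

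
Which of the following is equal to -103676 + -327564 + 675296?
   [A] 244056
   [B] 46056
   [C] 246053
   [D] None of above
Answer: A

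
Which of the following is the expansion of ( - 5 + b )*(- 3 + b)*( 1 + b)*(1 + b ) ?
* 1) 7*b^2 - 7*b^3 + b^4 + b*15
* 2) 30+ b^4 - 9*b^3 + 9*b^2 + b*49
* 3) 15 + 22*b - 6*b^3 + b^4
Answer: 3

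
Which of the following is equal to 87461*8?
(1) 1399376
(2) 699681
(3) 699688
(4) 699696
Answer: 3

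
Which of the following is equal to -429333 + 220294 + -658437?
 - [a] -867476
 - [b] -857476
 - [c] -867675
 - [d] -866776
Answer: a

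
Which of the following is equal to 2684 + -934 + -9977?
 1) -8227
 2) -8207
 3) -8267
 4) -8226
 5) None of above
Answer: 1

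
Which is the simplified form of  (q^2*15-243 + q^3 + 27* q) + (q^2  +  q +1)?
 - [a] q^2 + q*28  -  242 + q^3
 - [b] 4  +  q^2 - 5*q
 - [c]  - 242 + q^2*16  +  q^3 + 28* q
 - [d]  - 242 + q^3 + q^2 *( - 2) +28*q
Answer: c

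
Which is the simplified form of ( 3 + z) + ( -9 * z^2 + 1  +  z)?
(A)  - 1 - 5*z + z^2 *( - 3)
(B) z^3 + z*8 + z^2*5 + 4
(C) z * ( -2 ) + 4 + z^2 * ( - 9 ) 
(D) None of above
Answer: D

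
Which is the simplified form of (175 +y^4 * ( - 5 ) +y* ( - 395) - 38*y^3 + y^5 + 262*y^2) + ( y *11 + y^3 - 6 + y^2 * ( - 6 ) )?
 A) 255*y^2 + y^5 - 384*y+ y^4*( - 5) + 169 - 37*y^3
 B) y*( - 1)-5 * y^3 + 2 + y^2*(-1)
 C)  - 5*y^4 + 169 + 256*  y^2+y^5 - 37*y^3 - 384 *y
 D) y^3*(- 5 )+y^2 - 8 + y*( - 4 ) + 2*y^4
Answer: C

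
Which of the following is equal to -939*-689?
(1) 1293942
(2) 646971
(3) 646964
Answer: 2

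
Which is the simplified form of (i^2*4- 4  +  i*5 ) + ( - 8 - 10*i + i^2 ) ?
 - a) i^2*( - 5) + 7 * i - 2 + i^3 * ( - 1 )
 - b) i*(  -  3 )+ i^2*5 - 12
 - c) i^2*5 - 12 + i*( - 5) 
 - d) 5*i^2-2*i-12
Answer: c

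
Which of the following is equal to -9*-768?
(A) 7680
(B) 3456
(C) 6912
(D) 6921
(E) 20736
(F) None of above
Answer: C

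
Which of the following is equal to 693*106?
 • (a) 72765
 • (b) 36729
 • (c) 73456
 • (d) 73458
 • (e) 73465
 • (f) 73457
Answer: d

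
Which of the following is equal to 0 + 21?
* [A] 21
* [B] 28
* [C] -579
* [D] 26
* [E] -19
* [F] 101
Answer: A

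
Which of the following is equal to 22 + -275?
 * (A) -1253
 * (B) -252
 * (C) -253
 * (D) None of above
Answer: C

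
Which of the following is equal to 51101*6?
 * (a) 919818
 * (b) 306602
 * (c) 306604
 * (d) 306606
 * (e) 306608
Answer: d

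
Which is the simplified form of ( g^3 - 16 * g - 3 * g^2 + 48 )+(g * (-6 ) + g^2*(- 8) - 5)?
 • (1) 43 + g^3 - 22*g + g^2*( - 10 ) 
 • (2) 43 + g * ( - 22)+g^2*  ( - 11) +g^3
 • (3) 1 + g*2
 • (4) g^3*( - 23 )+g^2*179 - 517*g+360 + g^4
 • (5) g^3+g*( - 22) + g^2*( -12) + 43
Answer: 2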